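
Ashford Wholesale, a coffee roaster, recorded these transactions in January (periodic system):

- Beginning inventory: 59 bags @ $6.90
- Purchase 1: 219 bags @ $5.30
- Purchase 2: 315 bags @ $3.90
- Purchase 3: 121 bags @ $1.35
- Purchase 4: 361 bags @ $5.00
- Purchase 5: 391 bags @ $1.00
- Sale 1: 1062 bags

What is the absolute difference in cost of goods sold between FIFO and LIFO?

$1,603.20

FIFO COGS: 59 @ $6.90 + 219 @ $5.30 + 315 @ $3.90 + 121 @ $1.35 + 348 @ $5.00 = $4,699.65
LIFO COGS: 391 @ $1.00 + 361 @ $5.00 + 121 @ $1.35 + 189 @ $3.90 = $3,096.45
Difference = |$4,699.65 − $3,096.45| = $1,603.20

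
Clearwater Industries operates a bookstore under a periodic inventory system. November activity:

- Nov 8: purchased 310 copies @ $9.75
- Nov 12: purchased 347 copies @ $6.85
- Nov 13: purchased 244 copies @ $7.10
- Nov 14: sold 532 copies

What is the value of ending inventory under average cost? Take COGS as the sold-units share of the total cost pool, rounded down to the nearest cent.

Nov 14, sell 532: 532/901 × $7,131.85 → $4,211.03
Ending inventory (cost pool remaining) = $2,920.82
Check: goods available $7,131.85 = COGS $4,211.03 + ending $2,920.82

Ending inventory = $2,920.82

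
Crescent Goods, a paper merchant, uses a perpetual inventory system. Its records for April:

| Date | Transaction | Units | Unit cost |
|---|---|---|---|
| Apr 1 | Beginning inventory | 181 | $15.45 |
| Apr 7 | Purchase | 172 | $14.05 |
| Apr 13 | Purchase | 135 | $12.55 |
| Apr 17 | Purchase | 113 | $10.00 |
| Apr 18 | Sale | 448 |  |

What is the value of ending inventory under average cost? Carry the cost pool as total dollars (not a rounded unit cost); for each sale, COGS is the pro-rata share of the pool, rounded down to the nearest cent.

Ending inventory = $2,046.11

After Apr 1: 181 on hand, pool $2,796.45 (≈ $15.4500 each)
After Apr 7: 353 on hand, pool $5,213.05 (≈ $14.7678 each)
After Apr 13: 488 on hand, pool $6,907.30 (≈ $14.1543 each)
After Apr 17: 601 on hand, pool $8,037.30 (≈ $13.3732 each)
Apr 18, sell 448: 448/601 × $8,037.30 → $5,991.19
Ending inventory (cost pool remaining) = $2,046.11
Check: goods available $8,037.30 = COGS $5,991.19 + ending $2,046.11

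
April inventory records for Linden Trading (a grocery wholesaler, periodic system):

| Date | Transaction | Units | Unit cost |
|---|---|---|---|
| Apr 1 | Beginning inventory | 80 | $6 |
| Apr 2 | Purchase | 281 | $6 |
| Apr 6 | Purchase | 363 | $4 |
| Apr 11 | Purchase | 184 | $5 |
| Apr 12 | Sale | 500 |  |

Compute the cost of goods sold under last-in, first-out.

Apr 12, 500 sold [LIFO — newest first]: 184 @ $5 + 316 @ $4 = $2,184
Ending inventory: 80 @ $6 + 281 @ $6 + 47 @ $4 = $2,354

COGS = $2,184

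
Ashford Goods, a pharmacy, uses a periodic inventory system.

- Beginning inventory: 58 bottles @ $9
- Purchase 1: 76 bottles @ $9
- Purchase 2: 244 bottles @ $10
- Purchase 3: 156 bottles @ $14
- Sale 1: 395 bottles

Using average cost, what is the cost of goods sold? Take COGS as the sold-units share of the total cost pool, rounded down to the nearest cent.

COGS = $4,312.45

Sale 1, sell 395: 395/534 × $5,830.00 → $4,312.45
Ending inventory (cost pool remaining) = $1,517.55
Check: goods available $5,830.00 = COGS $4,312.45 + ending $1,517.55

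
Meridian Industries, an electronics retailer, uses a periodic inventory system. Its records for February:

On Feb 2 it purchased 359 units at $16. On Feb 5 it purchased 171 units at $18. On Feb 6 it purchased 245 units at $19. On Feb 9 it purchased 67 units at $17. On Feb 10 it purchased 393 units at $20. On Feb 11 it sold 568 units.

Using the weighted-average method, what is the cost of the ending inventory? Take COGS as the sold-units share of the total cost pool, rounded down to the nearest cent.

Feb 11, sell 568: 568/1235 × $22,476.00 → $10,337.14
Ending inventory (cost pool remaining) = $12,138.86

Ending inventory = $12,138.86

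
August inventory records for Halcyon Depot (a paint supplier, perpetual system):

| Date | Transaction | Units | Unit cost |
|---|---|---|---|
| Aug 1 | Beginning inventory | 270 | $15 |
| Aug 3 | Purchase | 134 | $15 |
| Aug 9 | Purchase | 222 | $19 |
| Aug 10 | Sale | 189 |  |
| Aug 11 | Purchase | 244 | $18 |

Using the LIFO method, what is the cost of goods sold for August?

COGS = $3,591

Aug 10, 189 sold [LIFO — newest first]: 189 @ $19 = $3,591
Ending inventory: 270 @ $15 + 134 @ $15 + 33 @ $19 + 244 @ $18 = $11,079
Check: goods available $14,670 = COGS $3,591 + ending $11,079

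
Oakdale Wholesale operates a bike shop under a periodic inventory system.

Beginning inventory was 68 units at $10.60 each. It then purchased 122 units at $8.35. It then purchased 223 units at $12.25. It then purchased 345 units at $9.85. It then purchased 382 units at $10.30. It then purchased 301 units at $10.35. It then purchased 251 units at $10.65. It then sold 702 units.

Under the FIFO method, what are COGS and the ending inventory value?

COGS = $7,317.90; ending inventory = $10,274.70

Sale 1 (702) [FIFO — oldest first]: 68 @ $10.60 + 122 @ $8.35 + 223 @ $12.25 + 289 @ $9.85 = $7,317.90
Ending inventory: 56 @ $9.85 + 382 @ $10.30 + 301 @ $10.35 + 251 @ $10.65 = $10,274.70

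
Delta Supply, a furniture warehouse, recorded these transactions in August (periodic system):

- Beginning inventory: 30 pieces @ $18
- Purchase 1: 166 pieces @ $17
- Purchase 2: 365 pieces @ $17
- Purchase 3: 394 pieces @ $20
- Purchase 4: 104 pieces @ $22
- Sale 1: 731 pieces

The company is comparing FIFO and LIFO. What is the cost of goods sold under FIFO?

COGS = $12,967

FIFO COGS: 30 @ $18 + 166 @ $17 + 365 @ $17 + 170 @ $20 = $12,967
LIFO COGS: 104 @ $22 + 394 @ $20 + 233 @ $17 = $14,129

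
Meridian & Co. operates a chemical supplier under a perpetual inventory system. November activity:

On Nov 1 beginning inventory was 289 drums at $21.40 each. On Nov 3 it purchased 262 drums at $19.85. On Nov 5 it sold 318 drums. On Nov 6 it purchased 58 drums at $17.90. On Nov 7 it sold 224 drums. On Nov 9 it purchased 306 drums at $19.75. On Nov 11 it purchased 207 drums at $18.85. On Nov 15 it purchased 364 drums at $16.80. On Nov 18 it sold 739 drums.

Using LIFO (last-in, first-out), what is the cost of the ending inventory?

Nov 5, 318 sold [LIFO — newest first]: 262 @ $19.85 + 56 @ $21.40 = $6,399.10
Nov 7, 224 sold [LIFO — newest first]: 58 @ $17.90 + 166 @ $21.40 = $4,590.60
Nov 18, 739 sold [LIFO — newest first]: 364 @ $16.80 + 207 @ $18.85 + 168 @ $19.75 = $13,335.15
Total COGS = $6,399.10 + $4,590.60 + $13,335.15 = $24,324.85
Ending inventory: 67 @ $21.40 + 138 @ $19.75 = $4,159.30

Ending inventory = $4,159.30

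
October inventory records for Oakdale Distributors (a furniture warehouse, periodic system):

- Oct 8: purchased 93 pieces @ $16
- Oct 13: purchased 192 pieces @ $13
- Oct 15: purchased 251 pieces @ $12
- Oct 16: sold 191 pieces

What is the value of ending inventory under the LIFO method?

Oct 16, 191 sold [LIFO — newest first]: 191 @ $12 = $2,292
Ending inventory: 93 @ $16 + 192 @ $13 + 60 @ $12 = $4,704
Check: goods available $6,996 = COGS $2,292 + ending $4,704

Ending inventory = $4,704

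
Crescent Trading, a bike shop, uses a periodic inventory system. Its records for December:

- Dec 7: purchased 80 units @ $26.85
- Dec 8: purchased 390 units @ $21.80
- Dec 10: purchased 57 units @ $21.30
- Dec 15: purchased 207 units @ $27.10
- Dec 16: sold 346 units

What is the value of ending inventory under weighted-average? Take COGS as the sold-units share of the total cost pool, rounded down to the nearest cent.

Ending inventory = $9,236.84

Dec 16, sell 346: 346/734 × $17,473.80 → $8,236.96
Ending inventory (cost pool remaining) = $9,236.84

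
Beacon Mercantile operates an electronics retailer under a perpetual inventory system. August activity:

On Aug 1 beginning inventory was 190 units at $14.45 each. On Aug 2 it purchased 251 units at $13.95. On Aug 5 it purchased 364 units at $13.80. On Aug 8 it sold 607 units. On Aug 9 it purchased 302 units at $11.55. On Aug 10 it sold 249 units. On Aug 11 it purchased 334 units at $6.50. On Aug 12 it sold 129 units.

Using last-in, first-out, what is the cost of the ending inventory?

Aug 8, 607 sold [LIFO — newest first]: 364 @ $13.80 + 243 @ $13.95 = $8,413.05
Aug 10, 249 sold [LIFO — newest first]: 249 @ $11.55 = $2,875.95
Aug 12, 129 sold [LIFO — newest first]: 129 @ $6.50 = $838.50
Total COGS = $8,413.05 + $2,875.95 + $838.50 = $12,127.50
Ending inventory: 190 @ $14.45 + 8 @ $13.95 + 53 @ $11.55 + 205 @ $6.50 = $4,801.75

Ending inventory = $4,801.75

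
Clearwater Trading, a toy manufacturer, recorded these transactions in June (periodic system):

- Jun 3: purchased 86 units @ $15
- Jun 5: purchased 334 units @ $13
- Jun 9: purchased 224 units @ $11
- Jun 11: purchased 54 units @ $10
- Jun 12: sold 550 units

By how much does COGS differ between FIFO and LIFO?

$522

FIFO COGS: 86 @ $15 + 334 @ $13 + 130 @ $11 = $7,062
LIFO COGS: 54 @ $10 + 224 @ $11 + 272 @ $13 = $6,540
Difference = |$7,062 − $6,540| = $522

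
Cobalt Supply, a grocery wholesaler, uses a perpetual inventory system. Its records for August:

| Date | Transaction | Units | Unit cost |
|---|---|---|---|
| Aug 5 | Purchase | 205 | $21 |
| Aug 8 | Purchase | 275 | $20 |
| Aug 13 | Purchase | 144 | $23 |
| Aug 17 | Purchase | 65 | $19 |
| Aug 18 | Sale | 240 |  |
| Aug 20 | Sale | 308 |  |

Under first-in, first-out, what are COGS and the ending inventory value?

COGS = $11,369; ending inventory = $2,983

Aug 18, 240 sold [FIFO — oldest first]: 205 @ $21 + 35 @ $20 = $5,005
Aug 20, 308 sold [FIFO — oldest first]: 240 @ $20 + 68 @ $23 = $6,364
Total COGS = $5,005 + $6,364 = $11,369
Ending inventory: 76 @ $23 + 65 @ $19 = $2,983
Check: goods available $14,352 = COGS $11,369 + ending $2,983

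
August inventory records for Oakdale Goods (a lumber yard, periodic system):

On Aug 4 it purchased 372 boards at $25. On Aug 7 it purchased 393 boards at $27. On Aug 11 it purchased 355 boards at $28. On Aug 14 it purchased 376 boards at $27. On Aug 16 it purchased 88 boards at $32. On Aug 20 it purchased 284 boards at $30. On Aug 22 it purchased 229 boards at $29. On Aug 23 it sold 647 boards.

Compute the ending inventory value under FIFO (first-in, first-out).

Aug 23, 647 sold [FIFO — oldest first]: 372 @ $25 + 275 @ $27 = $16,725
Ending inventory: 118 @ $27 + 355 @ $28 + 376 @ $27 + 88 @ $32 + 284 @ $30 + 229 @ $29 = $41,255

Ending inventory = $41,255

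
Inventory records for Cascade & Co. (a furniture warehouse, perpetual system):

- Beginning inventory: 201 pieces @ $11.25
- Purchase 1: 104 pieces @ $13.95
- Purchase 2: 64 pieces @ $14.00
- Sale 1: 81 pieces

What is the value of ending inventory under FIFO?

Sale 1 (81) [FIFO — oldest first]: 81 @ $11.25 = $911.25
Ending inventory: 120 @ $11.25 + 104 @ $13.95 + 64 @ $14.00 = $3,696.80

Ending inventory = $3,696.80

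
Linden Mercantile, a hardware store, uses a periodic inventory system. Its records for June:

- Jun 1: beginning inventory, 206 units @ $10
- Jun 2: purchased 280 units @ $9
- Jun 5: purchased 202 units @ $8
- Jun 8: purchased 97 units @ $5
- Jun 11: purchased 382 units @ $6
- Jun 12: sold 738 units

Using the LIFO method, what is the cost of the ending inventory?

Jun 12, 738 sold [LIFO — newest first]: 382 @ $6 + 97 @ $5 + 202 @ $8 + 57 @ $9 = $4,906
Ending inventory: 206 @ $10 + 223 @ $9 = $4,067

Ending inventory = $4,067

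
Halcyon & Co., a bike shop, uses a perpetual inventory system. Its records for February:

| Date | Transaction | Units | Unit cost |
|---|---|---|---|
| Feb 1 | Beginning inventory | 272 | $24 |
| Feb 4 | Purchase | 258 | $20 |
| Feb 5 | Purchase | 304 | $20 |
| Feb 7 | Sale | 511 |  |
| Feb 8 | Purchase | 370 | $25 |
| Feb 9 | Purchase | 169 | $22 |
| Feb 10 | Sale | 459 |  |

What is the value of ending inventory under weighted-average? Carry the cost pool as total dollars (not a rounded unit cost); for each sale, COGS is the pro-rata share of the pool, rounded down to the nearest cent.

Ending inventory = $9,279.94

After Feb 1: 272 on hand, pool $6,528.00 (≈ $24.0000 each)
After Feb 4: 530 on hand, pool $11,688.00 (≈ $22.0528 each)
After Feb 5: 834 on hand, pool $17,768.00 (≈ $21.3046 each)
Feb 7, sell 511: 511/834 × $17,768.00 → $10,886.62
After Feb 8: 693 on hand, pool $16,131.38 (≈ $23.2776 each)
After Feb 9: 862 on hand, pool $19,849.38 (≈ $23.0271 each)
Feb 10, sell 459: 459/862 × $19,849.38 → $10,569.44
Total COGS = $10,886.62 + $10,569.44 = $21,456.06
Ending inventory (cost pool remaining) = $9,279.94
Check: goods available $30,736.00 = COGS $21,456.06 + ending $9,279.94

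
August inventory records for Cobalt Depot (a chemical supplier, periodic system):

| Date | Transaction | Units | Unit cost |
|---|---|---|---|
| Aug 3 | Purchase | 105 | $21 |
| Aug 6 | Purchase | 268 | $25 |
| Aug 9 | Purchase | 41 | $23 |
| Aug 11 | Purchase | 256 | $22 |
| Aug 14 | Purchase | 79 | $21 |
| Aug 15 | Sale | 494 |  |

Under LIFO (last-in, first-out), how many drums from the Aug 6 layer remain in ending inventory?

Aug 15, 494 sold [LIFO — newest first]: 79 @ $21 + 256 @ $22 + 41 @ $23 + 118 @ $25 = $11,184
Ending inventory: 105 @ $21 + 150 @ $25 = $5,955

150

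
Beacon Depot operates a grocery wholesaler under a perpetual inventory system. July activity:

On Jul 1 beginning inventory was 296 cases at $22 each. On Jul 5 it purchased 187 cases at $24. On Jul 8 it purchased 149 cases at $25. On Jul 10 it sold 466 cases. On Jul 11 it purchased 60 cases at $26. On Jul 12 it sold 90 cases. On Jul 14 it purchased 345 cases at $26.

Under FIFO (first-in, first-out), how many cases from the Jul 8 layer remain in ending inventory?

76

Jul 10, 466 sold [FIFO — oldest first]: 296 @ $22 + 170 @ $24 = $10,592
Jul 12, 90 sold [FIFO — oldest first]: 17 @ $24 + 73 @ $25 = $2,233
Total COGS = $10,592 + $2,233 = $12,825
Ending inventory: 76 @ $25 + 60 @ $26 + 345 @ $26 = $12,430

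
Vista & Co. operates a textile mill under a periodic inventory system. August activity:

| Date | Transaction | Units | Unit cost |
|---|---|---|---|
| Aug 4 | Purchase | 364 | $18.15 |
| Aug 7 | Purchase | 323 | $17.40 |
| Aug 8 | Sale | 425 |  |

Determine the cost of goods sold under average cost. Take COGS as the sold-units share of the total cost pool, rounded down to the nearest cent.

Aug 8, sell 425: 425/687 × $12,226.80 → $7,563.88
Ending inventory (cost pool remaining) = $4,662.92

COGS = $7,563.88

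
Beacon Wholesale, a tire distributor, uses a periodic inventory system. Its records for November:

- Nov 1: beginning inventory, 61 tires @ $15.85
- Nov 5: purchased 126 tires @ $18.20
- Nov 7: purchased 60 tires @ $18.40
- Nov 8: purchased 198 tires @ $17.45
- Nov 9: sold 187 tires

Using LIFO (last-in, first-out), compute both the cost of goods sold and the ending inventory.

Nov 9, 187 sold [LIFO — newest first]: 187 @ $17.45 = $3,263.15
Ending inventory: 61 @ $15.85 + 126 @ $18.20 + 60 @ $18.40 + 11 @ $17.45 = $4,556.00

COGS = $3,263.15; ending inventory = $4,556.00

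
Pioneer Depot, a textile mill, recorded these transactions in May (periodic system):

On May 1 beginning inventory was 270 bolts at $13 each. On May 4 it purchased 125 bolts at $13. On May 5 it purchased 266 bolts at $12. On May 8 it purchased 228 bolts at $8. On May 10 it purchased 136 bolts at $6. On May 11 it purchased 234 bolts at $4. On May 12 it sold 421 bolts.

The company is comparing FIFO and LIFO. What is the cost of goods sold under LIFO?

FIFO COGS: 270 @ $13 + 125 @ $13 + 26 @ $12 = $5,447
LIFO COGS: 234 @ $4 + 136 @ $6 + 51 @ $8 = $2,160

COGS = $2,160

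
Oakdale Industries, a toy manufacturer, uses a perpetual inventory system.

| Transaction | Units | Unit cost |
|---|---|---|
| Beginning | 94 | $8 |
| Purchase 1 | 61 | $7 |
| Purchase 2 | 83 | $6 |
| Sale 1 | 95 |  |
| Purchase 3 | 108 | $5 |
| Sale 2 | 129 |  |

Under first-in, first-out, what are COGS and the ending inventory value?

Sale 1 (95) [FIFO — oldest first]: 94 @ $8 + 1 @ $7 = $759
Sale 2 (129) [FIFO — oldest first]: 60 @ $7 + 69 @ $6 = $834
Total COGS = $759 + $834 = $1,593
Ending inventory: 14 @ $6 + 108 @ $5 = $624

COGS = $1,593; ending inventory = $624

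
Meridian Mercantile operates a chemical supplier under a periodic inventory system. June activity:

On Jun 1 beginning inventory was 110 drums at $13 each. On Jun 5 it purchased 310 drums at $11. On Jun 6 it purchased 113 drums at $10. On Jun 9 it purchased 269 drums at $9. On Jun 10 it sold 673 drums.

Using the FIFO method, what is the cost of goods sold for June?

COGS = $7,230

Jun 10, 673 sold [FIFO — oldest first]: 110 @ $13 + 310 @ $11 + 113 @ $10 + 140 @ $9 = $7,230
Ending inventory: 129 @ $9 = $1,161
Check: goods available $8,391 = COGS $7,230 + ending $1,161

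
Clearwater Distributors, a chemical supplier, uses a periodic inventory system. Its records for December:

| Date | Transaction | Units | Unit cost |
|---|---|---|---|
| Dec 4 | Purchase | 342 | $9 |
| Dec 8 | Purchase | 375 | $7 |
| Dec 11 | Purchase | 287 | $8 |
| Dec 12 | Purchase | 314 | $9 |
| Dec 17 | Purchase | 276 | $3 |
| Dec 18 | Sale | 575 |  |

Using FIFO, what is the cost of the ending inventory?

Dec 18, 575 sold [FIFO — oldest first]: 342 @ $9 + 233 @ $7 = $4,709
Ending inventory: 142 @ $7 + 287 @ $8 + 314 @ $9 + 276 @ $3 = $6,944

Ending inventory = $6,944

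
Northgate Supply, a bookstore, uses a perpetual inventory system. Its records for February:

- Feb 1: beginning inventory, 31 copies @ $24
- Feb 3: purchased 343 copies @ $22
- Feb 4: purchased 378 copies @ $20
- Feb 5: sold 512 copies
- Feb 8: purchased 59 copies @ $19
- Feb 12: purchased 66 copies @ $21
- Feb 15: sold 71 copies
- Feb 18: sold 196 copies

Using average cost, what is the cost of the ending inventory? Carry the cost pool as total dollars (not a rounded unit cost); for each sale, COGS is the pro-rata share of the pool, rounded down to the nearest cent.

After Feb 1: 31 on hand, pool $744.00 (≈ $24.0000 each)
After Feb 3: 374 on hand, pool $8,290.00 (≈ $22.1658 each)
After Feb 4: 752 on hand, pool $15,850.00 (≈ $21.0771 each)
Feb 5, sell 512: 512/752 × $15,850.00 → $10,791.48
After Feb 8: 299 on hand, pool $6,179.52 (≈ $20.6673 each)
After Feb 12: 365 on hand, pool $7,565.52 (≈ $20.7275 each)
Feb 15, sell 71: 71/365 × $7,565.52 → $1,471.64
Feb 18, sell 196: 196/294 × $6,093.88 → $4,062.58
Total COGS = $10,791.48 + $1,471.64 + $4,062.58 = $16,325.70
Ending inventory (cost pool remaining) = $2,031.30
Check: goods available $18,357.00 = COGS $16,325.70 + ending $2,031.30

Ending inventory = $2,031.30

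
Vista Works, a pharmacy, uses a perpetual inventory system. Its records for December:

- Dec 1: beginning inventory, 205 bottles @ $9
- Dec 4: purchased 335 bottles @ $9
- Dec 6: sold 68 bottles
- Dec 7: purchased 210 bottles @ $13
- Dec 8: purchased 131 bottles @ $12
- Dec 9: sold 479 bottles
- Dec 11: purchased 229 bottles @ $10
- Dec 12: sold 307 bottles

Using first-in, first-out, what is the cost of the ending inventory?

Ending inventory = $2,614

Dec 6, 68 sold [FIFO — oldest first]: 68 @ $9 = $612
Dec 9, 479 sold [FIFO — oldest first]: 137 @ $9 + 335 @ $9 + 7 @ $13 = $4,339
Dec 12, 307 sold [FIFO — oldest first]: 203 @ $13 + 104 @ $12 = $3,887
Total COGS = $612 + $4,339 + $3,887 = $8,838
Ending inventory: 27 @ $12 + 229 @ $10 = $2,614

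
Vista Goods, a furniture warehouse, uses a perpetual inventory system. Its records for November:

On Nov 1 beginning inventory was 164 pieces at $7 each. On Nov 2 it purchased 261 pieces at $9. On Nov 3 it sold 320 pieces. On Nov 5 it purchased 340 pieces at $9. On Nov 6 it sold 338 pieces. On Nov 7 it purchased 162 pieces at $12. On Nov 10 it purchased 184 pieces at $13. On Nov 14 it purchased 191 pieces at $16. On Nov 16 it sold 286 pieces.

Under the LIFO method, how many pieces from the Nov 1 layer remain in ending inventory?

Nov 3, 320 sold [LIFO — newest first]: 261 @ $9 + 59 @ $7 = $2,762
Nov 6, 338 sold [LIFO — newest first]: 338 @ $9 = $3,042
Nov 16, 286 sold [LIFO — newest first]: 191 @ $16 + 95 @ $13 = $4,291
Total COGS = $2,762 + $3,042 + $4,291 = $10,095
Ending inventory: 105 @ $7 + 2 @ $9 + 162 @ $12 + 89 @ $13 = $3,854

105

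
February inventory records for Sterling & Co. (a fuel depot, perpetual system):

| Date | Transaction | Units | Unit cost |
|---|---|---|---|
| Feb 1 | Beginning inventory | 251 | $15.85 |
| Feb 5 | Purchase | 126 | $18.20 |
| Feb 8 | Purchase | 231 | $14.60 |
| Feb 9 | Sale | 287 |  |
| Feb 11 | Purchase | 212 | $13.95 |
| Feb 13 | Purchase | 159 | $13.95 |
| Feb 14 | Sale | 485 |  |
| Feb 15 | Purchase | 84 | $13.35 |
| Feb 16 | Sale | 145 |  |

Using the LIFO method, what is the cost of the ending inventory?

Feb 9, 287 sold [LIFO — newest first]: 231 @ $14.60 + 56 @ $18.20 = $4,391.80
Feb 14, 485 sold [LIFO — newest first]: 159 @ $13.95 + 212 @ $13.95 + 70 @ $18.20 + 44 @ $15.85 = $7,146.85
Feb 16, 145 sold [LIFO — newest first]: 84 @ $13.35 + 61 @ $15.85 = $2,088.25
Total COGS = $4,391.80 + $7,146.85 + $2,088.25 = $13,626.90
Ending inventory: 146 @ $15.85 = $2,314.10

Ending inventory = $2,314.10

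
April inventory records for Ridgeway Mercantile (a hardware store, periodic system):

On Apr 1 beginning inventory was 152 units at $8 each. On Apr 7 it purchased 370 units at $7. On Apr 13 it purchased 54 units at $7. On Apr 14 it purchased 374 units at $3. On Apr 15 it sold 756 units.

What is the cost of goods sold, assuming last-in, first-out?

Apr 15, 756 sold [LIFO — newest first]: 374 @ $3 + 54 @ $7 + 328 @ $7 = $3,796
Ending inventory: 152 @ $8 + 42 @ $7 = $1,510
Check: goods available $5,306 = COGS $3,796 + ending $1,510

COGS = $3,796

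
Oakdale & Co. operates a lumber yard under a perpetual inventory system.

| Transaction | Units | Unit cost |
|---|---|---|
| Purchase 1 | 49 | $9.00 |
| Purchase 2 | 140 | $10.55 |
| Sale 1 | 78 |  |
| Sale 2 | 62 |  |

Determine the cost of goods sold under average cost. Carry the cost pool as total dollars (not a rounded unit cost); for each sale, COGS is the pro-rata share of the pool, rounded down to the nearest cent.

COGS = $1,420.73

After Purchase 1: 49 on hand, pool $441.00 (≈ $9.0000 each)
After Purchase 2: 189 on hand, pool $1,918.00 (≈ $10.1481 each)
Sale 1, sell 78: 78/189 × $1,918.00 → $791.55
Sale 2, sell 62: 62/111 × $1,126.45 → $629.18
Total COGS = $791.55 + $629.18 = $1,420.73
Ending inventory (cost pool remaining) = $497.27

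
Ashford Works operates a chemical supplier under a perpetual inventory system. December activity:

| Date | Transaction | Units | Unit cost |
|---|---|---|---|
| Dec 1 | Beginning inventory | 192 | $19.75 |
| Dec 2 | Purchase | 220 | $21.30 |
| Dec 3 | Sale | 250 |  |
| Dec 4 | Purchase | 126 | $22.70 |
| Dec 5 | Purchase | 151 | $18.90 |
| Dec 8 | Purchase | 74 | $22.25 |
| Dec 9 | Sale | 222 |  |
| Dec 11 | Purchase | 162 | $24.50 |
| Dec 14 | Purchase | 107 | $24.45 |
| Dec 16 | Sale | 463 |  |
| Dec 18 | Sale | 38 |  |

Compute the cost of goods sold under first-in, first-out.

COGS = $20,981.20

Dec 3, 250 sold [FIFO — oldest first]: 192 @ $19.75 + 58 @ $21.30 = $5,027.40
Dec 9, 222 sold [FIFO — oldest first]: 162 @ $21.30 + 60 @ $22.70 = $4,812.60
Dec 16, 463 sold [FIFO — oldest first]: 66 @ $22.70 + 151 @ $18.90 + 74 @ $22.25 + 162 @ $24.50 + 10 @ $24.45 = $10,212.10
Dec 18, 38 sold [FIFO — oldest first]: 38 @ $24.45 = $929.10
Total COGS = $5,027.40 + $4,812.60 + $10,212.10 + $929.10 = $20,981.20
Ending inventory: 59 @ $24.45 = $1,442.55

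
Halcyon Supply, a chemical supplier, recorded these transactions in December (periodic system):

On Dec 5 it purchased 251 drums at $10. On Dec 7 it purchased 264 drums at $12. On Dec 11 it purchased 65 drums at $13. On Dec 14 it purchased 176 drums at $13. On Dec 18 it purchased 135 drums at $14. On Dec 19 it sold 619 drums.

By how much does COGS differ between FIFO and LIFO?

FIFO COGS: 251 @ $10 + 264 @ $12 + 65 @ $13 + 39 @ $13 = $7,030
LIFO COGS: 135 @ $14 + 176 @ $13 + 65 @ $13 + 243 @ $12 = $7,939
Difference = |$7,030 − $7,939| = $909

$909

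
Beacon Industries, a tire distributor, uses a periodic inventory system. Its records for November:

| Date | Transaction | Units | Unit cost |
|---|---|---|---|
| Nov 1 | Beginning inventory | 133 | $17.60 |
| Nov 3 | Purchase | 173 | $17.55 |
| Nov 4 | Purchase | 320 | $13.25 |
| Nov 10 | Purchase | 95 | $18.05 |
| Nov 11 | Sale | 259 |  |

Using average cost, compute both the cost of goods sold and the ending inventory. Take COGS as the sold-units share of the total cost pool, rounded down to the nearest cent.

Nov 11, sell 259: 259/721 × $11,331.70 → $4,070.61
Ending inventory (cost pool remaining) = $7,261.09
Check: goods available $11,331.70 = COGS $4,070.61 + ending $7,261.09

COGS = $4,070.61; ending inventory = $7,261.09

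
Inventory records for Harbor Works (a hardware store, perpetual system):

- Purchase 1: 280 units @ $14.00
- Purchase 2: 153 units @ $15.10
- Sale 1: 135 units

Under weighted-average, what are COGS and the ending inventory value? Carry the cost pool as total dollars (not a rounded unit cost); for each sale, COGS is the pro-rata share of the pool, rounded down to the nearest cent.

After Purchase 1: 280 on hand, pool $3,920.00 (≈ $14.0000 each)
After Purchase 2: 433 on hand, pool $6,230.30 (≈ $14.3887 each)
Sale 1, sell 135: 135/433 × $6,230.30 → $1,942.47
Ending inventory (cost pool remaining) = $4,287.83

COGS = $1,942.47; ending inventory = $4,287.83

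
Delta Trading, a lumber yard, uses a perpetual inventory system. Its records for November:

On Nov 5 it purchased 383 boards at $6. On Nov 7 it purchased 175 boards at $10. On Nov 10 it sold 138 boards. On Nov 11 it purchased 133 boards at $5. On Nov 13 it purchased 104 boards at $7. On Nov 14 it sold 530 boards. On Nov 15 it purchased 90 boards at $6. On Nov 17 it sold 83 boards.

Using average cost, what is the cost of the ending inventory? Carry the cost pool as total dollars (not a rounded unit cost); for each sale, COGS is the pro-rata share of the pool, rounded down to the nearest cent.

Ending inventory = $863.44

After Nov 5: 383 on hand, pool $2,298.00 (≈ $6.0000 each)
After Nov 7: 558 on hand, pool $4,048.00 (≈ $7.2545 each)
Nov 10, sell 138: 138/558 × $4,048.00 → $1,001.11
After Nov 11: 553 on hand, pool $3,711.89 (≈ $6.7123 each)
After Nov 13: 657 on hand, pool $4,439.89 (≈ $6.7578 each)
Nov 14, sell 530: 530/657 × $4,439.89 → $3,581.64
After Nov 15: 217 on hand, pool $1,398.25 (≈ $6.4435 each)
Nov 17, sell 83: 83/217 × $1,398.25 → $534.81
Total COGS = $1,001.11 + $3,581.64 + $534.81 = $5,117.56
Ending inventory (cost pool remaining) = $863.44
Check: goods available $5,981.00 = COGS $5,117.56 + ending $863.44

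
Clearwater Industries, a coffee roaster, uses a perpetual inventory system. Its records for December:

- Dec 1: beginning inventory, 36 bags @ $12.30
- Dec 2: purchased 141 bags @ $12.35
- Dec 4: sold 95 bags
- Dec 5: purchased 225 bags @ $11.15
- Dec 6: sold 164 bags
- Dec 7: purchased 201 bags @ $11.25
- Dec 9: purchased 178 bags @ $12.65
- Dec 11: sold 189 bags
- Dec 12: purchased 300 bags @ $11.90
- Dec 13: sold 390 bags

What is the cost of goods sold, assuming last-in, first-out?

Dec 4, 95 sold [LIFO — newest first]: 95 @ $12.35 = $1,173.25
Dec 6, 164 sold [LIFO — newest first]: 164 @ $11.15 = $1,828.60
Dec 11, 189 sold [LIFO — newest first]: 178 @ $12.65 + 11 @ $11.25 = $2,375.45
Dec 13, 390 sold [LIFO — newest first]: 300 @ $11.90 + 90 @ $11.25 = $4,582.50
Total COGS = $1,173.25 + $1,828.60 + $2,375.45 + $4,582.50 = $9,959.80
Ending inventory: 36 @ $12.30 + 46 @ $12.35 + 61 @ $11.15 + 100 @ $11.25 = $2,816.05

COGS = $9,959.80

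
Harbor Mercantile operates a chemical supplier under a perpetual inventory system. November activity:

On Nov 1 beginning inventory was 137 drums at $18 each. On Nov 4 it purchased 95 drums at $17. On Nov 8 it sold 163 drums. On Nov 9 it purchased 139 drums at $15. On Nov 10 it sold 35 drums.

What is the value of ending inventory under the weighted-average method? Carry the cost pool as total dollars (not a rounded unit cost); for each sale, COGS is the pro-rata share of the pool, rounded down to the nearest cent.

Ending inventory = $2,743.68

After Nov 1: 137 on hand, pool $2,466.00 (≈ $18.0000 each)
After Nov 4: 232 on hand, pool $4,081.00 (≈ $17.5905 each)
Nov 8, sell 163: 163/232 × $4,081.00 → $2,867.25
After Nov 9: 208 on hand, pool $3,298.75 (≈ $15.8594 each)
Nov 10, sell 35: 35/208 × $3,298.75 → $555.07
Total COGS = $2,867.25 + $555.07 = $3,422.32
Ending inventory (cost pool remaining) = $2,743.68
Check: goods available $6,166.00 = COGS $3,422.32 + ending $2,743.68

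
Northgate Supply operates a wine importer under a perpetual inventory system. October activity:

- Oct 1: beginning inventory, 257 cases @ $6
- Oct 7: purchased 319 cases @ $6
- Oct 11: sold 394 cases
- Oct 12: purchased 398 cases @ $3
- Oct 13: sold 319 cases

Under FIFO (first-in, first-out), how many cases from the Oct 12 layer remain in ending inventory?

Oct 11, 394 sold [FIFO — oldest first]: 257 @ $6 + 137 @ $6 = $2,364
Oct 13, 319 sold [FIFO — oldest first]: 182 @ $6 + 137 @ $3 = $1,503
Total COGS = $2,364 + $1,503 = $3,867
Ending inventory: 261 @ $3 = $783

261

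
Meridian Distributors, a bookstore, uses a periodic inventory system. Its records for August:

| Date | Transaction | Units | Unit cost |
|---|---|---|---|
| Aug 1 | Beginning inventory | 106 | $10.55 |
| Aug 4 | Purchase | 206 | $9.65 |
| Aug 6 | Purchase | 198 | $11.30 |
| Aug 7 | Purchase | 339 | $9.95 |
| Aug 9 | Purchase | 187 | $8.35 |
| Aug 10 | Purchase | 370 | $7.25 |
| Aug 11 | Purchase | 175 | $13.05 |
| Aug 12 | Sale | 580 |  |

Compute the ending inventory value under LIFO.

Ending inventory = $9,985.85

Aug 12, 580 sold [LIFO — newest first]: 175 @ $13.05 + 370 @ $7.25 + 35 @ $8.35 = $5,258.50
Ending inventory: 106 @ $10.55 + 206 @ $9.65 + 198 @ $11.30 + 339 @ $9.95 + 152 @ $8.35 = $9,985.85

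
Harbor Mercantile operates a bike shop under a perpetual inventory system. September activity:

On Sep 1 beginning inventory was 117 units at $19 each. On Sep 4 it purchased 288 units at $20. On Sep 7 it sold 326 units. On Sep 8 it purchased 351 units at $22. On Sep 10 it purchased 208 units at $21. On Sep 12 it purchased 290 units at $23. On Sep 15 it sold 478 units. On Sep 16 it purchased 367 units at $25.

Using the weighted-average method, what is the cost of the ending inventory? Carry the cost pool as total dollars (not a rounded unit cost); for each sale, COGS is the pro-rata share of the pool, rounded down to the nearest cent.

Ending inventory = $19,027.09

After Sep 1: 117 on hand, pool $2,223.00 (≈ $19.0000 each)
After Sep 4: 405 on hand, pool $7,983.00 (≈ $19.7111 each)
Sep 7, sell 326: 326/405 × $7,983.00 → $6,425.82
After Sep 8: 430 on hand, pool $9,279.18 (≈ $21.5795 each)
After Sep 10: 638 on hand, pool $13,647.18 (≈ $21.3906 each)
After Sep 12: 928 on hand, pool $20,317.18 (≈ $21.8935 each)
Sep 15, sell 478: 478/928 × $20,317.18 → $10,465.09
After Sep 16: 817 on hand, pool $19,027.09 (≈ $23.2890 each)
Total COGS = $6,425.82 + $10,465.09 = $16,890.91
Ending inventory (cost pool remaining) = $19,027.09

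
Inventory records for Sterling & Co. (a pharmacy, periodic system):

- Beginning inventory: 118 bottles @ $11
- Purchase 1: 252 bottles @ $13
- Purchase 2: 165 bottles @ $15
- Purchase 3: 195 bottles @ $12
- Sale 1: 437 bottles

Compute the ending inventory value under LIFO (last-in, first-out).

Ending inventory = $3,573

Sale 1 (437) [LIFO — newest first]: 195 @ $12 + 165 @ $15 + 77 @ $13 = $5,816
Ending inventory: 118 @ $11 + 175 @ $13 = $3,573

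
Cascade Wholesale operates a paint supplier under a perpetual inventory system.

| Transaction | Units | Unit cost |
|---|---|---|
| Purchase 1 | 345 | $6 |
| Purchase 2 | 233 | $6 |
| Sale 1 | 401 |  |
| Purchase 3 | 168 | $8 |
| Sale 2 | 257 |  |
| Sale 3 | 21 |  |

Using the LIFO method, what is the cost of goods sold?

Sale 1 (401) [LIFO — newest first]: 233 @ $6 + 168 @ $6 = $2,406
Sale 2 (257) [LIFO — newest first]: 168 @ $8 + 89 @ $6 = $1,878
Sale 3 (21) [LIFO — newest first]: 21 @ $6 = $126
Total COGS = $2,406 + $1,878 + $126 = $4,410
Ending inventory: 67 @ $6 = $402
Check: goods available $4,812 = COGS $4,410 + ending $402

COGS = $4,410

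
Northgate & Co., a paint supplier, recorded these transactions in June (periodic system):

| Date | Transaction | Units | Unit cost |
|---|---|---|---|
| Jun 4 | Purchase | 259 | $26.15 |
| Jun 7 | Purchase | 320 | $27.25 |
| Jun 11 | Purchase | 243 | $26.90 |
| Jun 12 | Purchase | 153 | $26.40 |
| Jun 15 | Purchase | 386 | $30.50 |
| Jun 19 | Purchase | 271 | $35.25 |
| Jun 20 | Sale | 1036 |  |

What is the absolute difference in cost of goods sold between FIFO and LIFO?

$3,515.10

FIFO COGS: 259 @ $26.15 + 320 @ $27.25 + 243 @ $26.90 + 153 @ $26.40 + 61 @ $30.50 = $27,929.25
LIFO COGS: 271 @ $35.25 + 386 @ $30.50 + 153 @ $26.40 + 226 @ $26.90 = $31,444.35
Difference = |$27,929.25 − $31,444.35| = $3,515.10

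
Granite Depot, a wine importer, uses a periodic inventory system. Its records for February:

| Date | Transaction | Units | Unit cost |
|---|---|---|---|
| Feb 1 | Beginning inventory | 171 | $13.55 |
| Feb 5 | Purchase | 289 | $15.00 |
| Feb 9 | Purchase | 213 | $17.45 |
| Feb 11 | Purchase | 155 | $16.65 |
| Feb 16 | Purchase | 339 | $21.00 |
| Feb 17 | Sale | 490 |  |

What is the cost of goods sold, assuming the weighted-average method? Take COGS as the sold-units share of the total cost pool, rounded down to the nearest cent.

COGS = $8,426.42

Feb 17, sell 490: 490/1167 × $20,068.65 → $8,426.42
Ending inventory (cost pool remaining) = $11,642.23
Check: goods available $20,068.65 = COGS $8,426.42 + ending $11,642.23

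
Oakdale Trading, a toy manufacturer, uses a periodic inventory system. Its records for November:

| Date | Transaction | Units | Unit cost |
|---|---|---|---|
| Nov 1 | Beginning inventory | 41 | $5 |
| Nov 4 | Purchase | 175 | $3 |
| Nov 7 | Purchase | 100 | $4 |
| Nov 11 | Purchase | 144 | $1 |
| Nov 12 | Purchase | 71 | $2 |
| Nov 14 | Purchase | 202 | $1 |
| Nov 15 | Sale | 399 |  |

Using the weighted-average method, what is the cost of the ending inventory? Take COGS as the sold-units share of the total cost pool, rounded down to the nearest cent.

Ending inventory = $737.27

Nov 15, sell 399: 399/733 × $1,618.00 → $880.73
Ending inventory (cost pool remaining) = $737.27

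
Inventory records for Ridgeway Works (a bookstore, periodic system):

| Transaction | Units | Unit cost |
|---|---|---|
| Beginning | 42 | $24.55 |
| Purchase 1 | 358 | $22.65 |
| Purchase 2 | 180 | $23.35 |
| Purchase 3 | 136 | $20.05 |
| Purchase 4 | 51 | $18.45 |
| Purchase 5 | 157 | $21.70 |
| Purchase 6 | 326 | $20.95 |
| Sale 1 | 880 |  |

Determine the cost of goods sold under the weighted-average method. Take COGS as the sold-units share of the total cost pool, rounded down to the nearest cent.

Sale 1, sell 880: 880/1250 × $27,247.15 → $19,181.99
Ending inventory (cost pool remaining) = $8,065.16
Check: goods available $27,247.15 = COGS $19,181.99 + ending $8,065.16

COGS = $19,181.99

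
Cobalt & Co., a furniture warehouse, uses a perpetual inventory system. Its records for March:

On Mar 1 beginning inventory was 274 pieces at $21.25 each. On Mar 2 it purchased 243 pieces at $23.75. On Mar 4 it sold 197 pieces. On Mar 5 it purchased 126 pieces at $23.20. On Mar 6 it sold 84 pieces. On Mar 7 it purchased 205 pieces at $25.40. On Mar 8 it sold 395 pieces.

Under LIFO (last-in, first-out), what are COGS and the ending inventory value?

COGS = $16,068.95; ending inventory = $3,655.00

Mar 4, 197 sold [LIFO — newest first]: 197 @ $23.75 = $4,678.75
Mar 6, 84 sold [LIFO — newest first]: 84 @ $23.20 = $1,948.80
Mar 8, 395 sold [LIFO — newest first]: 205 @ $25.40 + 42 @ $23.20 + 46 @ $23.75 + 102 @ $21.25 = $9,441.40
Total COGS = $4,678.75 + $1,948.80 + $9,441.40 = $16,068.95
Ending inventory: 172 @ $21.25 = $3,655.00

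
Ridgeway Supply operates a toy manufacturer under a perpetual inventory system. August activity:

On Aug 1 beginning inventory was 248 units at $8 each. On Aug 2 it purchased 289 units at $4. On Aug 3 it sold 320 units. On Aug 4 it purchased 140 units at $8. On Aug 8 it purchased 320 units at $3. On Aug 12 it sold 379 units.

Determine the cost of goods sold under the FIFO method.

Aug 3, 320 sold [FIFO — oldest first]: 248 @ $8 + 72 @ $4 = $2,272
Aug 12, 379 sold [FIFO — oldest first]: 217 @ $4 + 140 @ $8 + 22 @ $3 = $2,054
Total COGS = $2,272 + $2,054 = $4,326
Ending inventory: 298 @ $3 = $894
Check: goods available $5,220 = COGS $4,326 + ending $894

COGS = $4,326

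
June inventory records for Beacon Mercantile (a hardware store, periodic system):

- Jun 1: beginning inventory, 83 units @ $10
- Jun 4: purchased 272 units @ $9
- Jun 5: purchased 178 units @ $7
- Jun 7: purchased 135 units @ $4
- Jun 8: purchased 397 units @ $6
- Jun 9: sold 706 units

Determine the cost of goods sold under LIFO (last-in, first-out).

COGS = $4,140

Jun 9, 706 sold [LIFO — newest first]: 397 @ $6 + 135 @ $4 + 174 @ $7 = $4,140
Ending inventory: 83 @ $10 + 272 @ $9 + 4 @ $7 = $3,306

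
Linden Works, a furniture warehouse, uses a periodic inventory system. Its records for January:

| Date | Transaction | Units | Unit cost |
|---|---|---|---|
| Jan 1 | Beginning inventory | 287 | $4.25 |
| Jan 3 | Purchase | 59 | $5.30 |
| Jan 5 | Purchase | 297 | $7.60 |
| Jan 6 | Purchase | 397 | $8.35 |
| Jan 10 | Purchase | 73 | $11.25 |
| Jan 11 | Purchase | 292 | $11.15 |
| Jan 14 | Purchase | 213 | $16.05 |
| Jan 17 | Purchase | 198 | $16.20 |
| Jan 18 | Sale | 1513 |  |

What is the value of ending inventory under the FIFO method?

Jan 18, 1513 sold [FIFO — oldest first]: 287 @ $4.25 + 59 @ $5.30 + 297 @ $7.60 + 397 @ $8.35 + 73 @ $11.25 + 292 @ $11.15 + 108 @ $16.05 = $12,915.05
Ending inventory: 105 @ $16.05 + 198 @ $16.20 = $4,892.85

Ending inventory = $4,892.85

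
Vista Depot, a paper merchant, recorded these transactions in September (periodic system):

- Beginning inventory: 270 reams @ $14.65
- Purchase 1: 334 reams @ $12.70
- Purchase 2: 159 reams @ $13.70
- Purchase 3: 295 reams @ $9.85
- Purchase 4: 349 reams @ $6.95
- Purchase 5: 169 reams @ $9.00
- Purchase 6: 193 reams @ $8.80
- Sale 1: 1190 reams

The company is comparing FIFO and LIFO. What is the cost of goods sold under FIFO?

COGS = $14,198.75

FIFO COGS: 270 @ $14.65 + 334 @ $12.70 + 159 @ $13.70 + 295 @ $9.85 + 132 @ $6.95 = $14,198.75
LIFO COGS: 193 @ $8.80 + 169 @ $9.00 + 349 @ $6.95 + 295 @ $9.85 + 159 @ $13.70 + 25 @ $12.70 = $11,046.50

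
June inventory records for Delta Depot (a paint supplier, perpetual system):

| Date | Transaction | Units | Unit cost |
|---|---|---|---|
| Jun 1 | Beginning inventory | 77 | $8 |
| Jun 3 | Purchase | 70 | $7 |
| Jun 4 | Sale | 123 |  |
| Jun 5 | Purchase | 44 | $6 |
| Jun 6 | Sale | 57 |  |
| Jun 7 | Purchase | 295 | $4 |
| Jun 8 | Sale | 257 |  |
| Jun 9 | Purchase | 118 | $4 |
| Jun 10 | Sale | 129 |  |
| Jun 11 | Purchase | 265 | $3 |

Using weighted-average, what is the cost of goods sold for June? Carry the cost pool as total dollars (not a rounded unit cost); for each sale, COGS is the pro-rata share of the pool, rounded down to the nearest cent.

COGS = $2,868.98

After Jun 1: 77 on hand, pool $616.00 (≈ $8.0000 each)
After Jun 3: 147 on hand, pool $1,106.00 (≈ $7.5238 each)
Jun 4, sell 123: 123/147 × $1,106.00 → $925.42
After Jun 5: 68 on hand, pool $444.58 (≈ $6.5379 each)
Jun 6, sell 57: 57/68 × $444.58 → $372.66
After Jun 7: 306 on hand, pool $1,251.92 (≈ $4.0912 each)
Jun 8, sell 257: 257/306 × $1,251.92 → $1,051.44
After Jun 9: 167 on hand, pool $672.48 (≈ $4.0268 each)
Jun 10, sell 129: 129/167 × $672.48 → $519.46
After Jun 11: 303 on hand, pool $948.02 (≈ $3.1288 each)
Total COGS = $925.42 + $372.66 + $1,051.44 + $519.46 = $2,868.98
Ending inventory (cost pool remaining) = $948.02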